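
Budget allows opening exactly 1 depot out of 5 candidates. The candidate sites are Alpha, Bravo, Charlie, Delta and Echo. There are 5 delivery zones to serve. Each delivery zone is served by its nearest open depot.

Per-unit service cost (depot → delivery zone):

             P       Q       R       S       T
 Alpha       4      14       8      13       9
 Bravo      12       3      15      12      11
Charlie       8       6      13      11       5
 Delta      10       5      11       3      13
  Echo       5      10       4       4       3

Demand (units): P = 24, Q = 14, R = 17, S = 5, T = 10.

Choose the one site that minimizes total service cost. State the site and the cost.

Choose Echo only; total service cost 378.

With exactly 1 open, each delivery zone uses its cheapest among the chosen.
{Echo}: P→Echo 5·24=120, Q→Echo 10·14=140, R→Echo 4·17=68, S→Echo 4·5=20, T→Echo 3·10=30. Service cost 378.
{Alpha}: service cost 583
{Charlie}: service cost 602
Among all 5 size-1 choices, {Echo} is lowest.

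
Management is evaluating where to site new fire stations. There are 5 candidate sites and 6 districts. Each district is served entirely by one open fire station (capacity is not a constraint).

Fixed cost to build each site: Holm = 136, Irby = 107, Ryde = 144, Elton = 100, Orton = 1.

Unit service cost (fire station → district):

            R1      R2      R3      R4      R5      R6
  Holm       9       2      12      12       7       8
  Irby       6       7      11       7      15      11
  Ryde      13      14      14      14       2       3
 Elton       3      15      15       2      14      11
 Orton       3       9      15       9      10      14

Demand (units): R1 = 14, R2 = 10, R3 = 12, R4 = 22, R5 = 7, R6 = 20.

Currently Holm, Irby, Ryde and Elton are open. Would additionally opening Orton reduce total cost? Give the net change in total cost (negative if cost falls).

Current service cost with {Holm, Irby, Ryde, Elton}: 312.
Adding Orton: each district re-picks its cheapest; new service cost 312, saving 0.
Extra fixed cost: 1. Net change = 1 − 0 = 1.
(Totals: 799 → 800.)

No — net change +1 (cost rises by 1).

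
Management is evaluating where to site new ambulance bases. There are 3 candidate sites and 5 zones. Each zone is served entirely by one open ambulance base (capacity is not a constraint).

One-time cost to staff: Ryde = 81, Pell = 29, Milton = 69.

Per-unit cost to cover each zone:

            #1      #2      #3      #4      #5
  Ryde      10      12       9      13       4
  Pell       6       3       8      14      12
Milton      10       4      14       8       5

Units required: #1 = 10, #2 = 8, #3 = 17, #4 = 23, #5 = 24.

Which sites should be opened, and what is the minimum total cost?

For any fixed open set, each zone goes to its cheapest open site; total = fixed + service.
{Pell, Milton}: #1→Pell 6·10=60, #2→Pell 3·8=24, #3→Pell 8·17=136, #4→Milton 8·23=184, #5→Milton 5·24=120. Service 524; fixed 98; total 622.
{Ryde, Pell, Milton}: service 500 + fixed 179 = 679
{Ryde, Milton}: service 565 + fixed 150 = 715
{Pell}: service 830 + fixed 29 = 859
No other subset beats 622.

Open Pell and Milton; minimum total cost 622.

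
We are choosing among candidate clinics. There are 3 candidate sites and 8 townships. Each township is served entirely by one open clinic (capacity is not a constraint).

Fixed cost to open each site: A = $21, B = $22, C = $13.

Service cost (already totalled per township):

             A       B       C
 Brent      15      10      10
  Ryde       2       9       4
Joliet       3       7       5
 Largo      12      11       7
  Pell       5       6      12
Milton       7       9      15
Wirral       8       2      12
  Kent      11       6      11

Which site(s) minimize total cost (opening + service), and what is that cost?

Open B only; minimum total cost 82.

For any fixed open set, each township goes to its cheapest open site; total = fixed + service.
{B}: Brent→B 10, Ryde→B 9, Joliet→B 7, Largo→B 11, Pell→B 6, Milton→B 9, Wirral→B 2, Kent→B 6. Service 60; fixed 22; total 82.
{A}: service 63 + fixed 21 = 84
{B, C}: Brent→B 10, Ryde→C 4, Joliet→C 5, Largo→C 7, Pell→B 6, Milton→B 9, Wirral→B 2, Kent→B 6. Service 49; fixed 35; total 84.
{A, B, C}: Brent→B 10, Ryde→A 2, Joliet→A 3, Largo→C 7, Pell→A 5, Milton→A 7, Wirral→B 2, Kent→B 6. Service 42; fixed 56; total 98.
No other subset beats 82.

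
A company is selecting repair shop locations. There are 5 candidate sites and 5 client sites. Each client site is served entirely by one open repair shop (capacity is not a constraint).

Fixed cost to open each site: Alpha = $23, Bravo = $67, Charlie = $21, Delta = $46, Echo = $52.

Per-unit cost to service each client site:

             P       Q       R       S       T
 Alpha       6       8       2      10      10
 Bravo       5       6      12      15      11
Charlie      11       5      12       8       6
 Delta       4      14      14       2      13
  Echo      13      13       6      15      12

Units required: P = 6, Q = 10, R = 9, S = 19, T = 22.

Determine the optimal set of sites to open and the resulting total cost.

For any fixed open set, each client site goes to its cheapest open site; total = fixed + service.
{Alpha, Charlie, Delta}: P→Delta 4·6=24, Q→Charlie 5·10=50, R→Alpha 2·9=18, S→Delta 2·19=38, T→Charlie 6·22=132. Service 262; fixed 90; total 352.
{Alpha, Charlie, Delta, Echo}: service 262 + fixed 142 = 404
{Charlie, Delta, Echo}: P→Delta 4·6=24, Q→Charlie 5·10=50, R→Echo 6·9=54, S→Delta 2·19=38, T→Charlie 6·22=132. Service 298; fixed 119; total 417.
{Alpha, Bravo, Charlie, Delta, Echo}: P→Delta 4·6=24, Q→Charlie 5·10=50, R→Alpha 2·9=18, S→Delta 2·19=38, T→Charlie 6·22=132. Service 262; fixed 209; total 471.
No other subset beats 352.

Open Alpha, Charlie and Delta; minimum total cost 352.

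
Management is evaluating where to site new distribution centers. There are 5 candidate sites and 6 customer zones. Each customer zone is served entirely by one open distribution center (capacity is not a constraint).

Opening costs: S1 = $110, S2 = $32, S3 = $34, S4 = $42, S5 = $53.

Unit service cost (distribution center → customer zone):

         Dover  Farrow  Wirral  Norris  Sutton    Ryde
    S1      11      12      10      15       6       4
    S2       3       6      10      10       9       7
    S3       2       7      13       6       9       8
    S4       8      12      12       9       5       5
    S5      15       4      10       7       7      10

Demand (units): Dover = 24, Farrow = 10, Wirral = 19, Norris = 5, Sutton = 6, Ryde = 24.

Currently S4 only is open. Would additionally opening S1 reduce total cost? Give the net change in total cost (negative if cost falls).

No — net change +48 (cost rises by 48).

Current service cost with {S4}: 735.
Adding S1: each customer zone re-picks its cheapest; new service cost 673, saving 62.
Extra fixed cost: 110. Net change = 110 − 62 = 48.
(Totals: 777 → 825.)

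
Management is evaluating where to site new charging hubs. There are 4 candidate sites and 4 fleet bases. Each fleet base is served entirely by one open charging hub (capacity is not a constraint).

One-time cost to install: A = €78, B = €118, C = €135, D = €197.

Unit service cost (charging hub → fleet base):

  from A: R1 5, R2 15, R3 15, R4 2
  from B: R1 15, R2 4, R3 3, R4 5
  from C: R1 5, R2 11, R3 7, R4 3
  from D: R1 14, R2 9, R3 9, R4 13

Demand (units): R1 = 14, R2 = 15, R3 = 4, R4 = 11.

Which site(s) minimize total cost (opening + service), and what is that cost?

Open A and B; minimum total cost 360.

For any fixed open set, each fleet base goes to its cheapest open site; total = fixed + service.
{A, B}: R1→A 5·14=70, R2→B 4·15=60, R3→B 3·4=12, R4→A 2·11=22. Service 164; fixed 196; total 360.
{B, C}: service 175 + fixed 253 = 428
{C}: service 296 + fixed 135 = 431
{A, B, C, D}: service 164 + fixed 528 = 692
No other subset beats 360.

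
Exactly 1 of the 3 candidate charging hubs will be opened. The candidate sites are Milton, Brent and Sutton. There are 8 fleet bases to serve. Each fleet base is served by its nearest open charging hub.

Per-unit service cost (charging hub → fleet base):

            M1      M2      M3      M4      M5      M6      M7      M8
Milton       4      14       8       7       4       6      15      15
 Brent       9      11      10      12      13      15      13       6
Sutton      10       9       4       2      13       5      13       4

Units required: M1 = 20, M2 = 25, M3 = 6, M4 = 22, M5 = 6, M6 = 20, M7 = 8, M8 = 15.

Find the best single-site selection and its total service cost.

Choose Sutton only; total service cost 835.

With exactly 1 open, each fleet base uses its cheapest among the chosen.
{Sutton}: M1→Sutton 10·20=200, M2→Sutton 9·25=225, M3→Sutton 4·6=24, M4→Sutton 2·22=44, M5→Sutton 13·6=78, M6→Sutton 5·20=100, M7→Sutton 13·8=104, M8→Sutton 4·15=60. Service cost 835.
{Milton}: service cost 1121
{Brent}: service cost 1351
Among all 3 size-1 choices, {Sutton} is lowest.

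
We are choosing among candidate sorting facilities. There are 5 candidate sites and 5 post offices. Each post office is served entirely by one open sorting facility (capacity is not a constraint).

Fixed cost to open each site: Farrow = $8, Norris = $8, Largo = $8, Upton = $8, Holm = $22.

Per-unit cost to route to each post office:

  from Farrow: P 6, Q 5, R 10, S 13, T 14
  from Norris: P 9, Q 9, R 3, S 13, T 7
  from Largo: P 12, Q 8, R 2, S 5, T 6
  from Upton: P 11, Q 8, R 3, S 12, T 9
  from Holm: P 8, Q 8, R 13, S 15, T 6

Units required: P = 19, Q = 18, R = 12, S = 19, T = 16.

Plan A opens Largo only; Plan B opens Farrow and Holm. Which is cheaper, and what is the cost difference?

Plan A: {Largo}: P→Largo 12·19=228, Q→Largo 8·18=144, R→Largo 2·12=24, S→Largo 5·19=95, T→Largo 6·16=96. Service 587; fixed 8; total 595.
Plan B: {Farrow, Holm}: P→Farrow 6·19=114, Q→Farrow 5·18=90, R→Farrow 10·12=120, S→Farrow 13·19=247, T→Holm 6·16=96. Service 667; fixed 30; total 697.
Difference: |595 − 697| = 102.

Plan A is cheaper by 102.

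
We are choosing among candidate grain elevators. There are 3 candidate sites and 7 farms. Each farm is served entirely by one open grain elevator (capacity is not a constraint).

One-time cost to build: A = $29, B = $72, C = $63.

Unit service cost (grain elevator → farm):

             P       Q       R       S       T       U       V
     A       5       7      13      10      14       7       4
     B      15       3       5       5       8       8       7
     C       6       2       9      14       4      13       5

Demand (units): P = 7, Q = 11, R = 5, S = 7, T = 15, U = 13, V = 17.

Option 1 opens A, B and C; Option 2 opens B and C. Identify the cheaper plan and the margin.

Option 1: {A, B, C}: P→A 5·7=35, Q→C 2·11=22, R→B 5·5=25, S→B 5·7=35, T→C 4·15=60, U→A 7·13=91, V→A 4·17=68. Service 336; fixed 164; total 500.
Option 2: {B, C}: P→C 6·7=42, Q→C 2·11=22, R→B 5·5=25, S→B 5·7=35, T→C 4·15=60, U→B 8·13=104, V→C 5·17=85. Service 373; fixed 135; total 508.
Difference: |500 − 508| = 8.

Option 1 is cheaper by 8.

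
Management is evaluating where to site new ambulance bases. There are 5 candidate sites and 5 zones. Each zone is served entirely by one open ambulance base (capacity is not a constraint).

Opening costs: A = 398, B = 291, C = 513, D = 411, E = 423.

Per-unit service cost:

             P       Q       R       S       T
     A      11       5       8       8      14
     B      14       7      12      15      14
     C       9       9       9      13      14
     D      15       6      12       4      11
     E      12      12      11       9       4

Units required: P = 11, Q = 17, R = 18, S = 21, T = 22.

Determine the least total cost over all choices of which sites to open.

Minimum total cost: 1220

For any fixed open set, each zone goes to its cheapest open site; total = fixed + service.
{D}: P→D 15·11=165, Q→D 6·17=102, R→D 12·18=216, S→D 4·21=84, T→D 11·22=242. Service 809; fixed 411; total 1220.
{A}: P→A 11·11=121, Q→A 5·17=85, R→A 8·18=144, S→A 8·21=168, T→A 14·22=308. Service 826; fixed 398; total 1224.
{E}: service 811 + fixed 423 = 1234
{A, B, C, D, E}: P→C 9·11=99, Q→A 5·17=85, R→A 8·18=144, S→D 4·21=84, T→E 4·22=88. Service 500; fixed 2036; total 2536.
No other subset beats 1220.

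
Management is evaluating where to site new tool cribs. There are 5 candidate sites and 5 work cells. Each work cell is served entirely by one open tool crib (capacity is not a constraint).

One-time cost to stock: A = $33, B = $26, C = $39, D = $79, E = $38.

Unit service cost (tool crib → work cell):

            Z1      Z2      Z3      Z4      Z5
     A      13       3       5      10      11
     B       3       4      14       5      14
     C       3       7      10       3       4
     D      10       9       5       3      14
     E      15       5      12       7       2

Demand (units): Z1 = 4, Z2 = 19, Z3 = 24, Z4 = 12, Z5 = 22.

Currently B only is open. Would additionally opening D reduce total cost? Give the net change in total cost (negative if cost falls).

Current service cost with {B}: 792.
Adding D: each work cell re-picks its cheapest; new service cost 552, saving 240.
Extra fixed cost: 79. Net change = 79 − 240 = -161.
(Totals: 818 → 657.)

Yes — net change −161 (cost falls by 161).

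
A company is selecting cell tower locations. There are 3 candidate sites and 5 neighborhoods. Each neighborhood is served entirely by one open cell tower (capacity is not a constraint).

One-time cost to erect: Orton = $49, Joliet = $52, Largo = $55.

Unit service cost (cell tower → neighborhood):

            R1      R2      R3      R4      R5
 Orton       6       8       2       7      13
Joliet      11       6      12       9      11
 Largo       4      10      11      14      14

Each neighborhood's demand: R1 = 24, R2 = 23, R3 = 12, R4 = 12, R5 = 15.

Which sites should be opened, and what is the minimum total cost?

Open Orton and Joliet; minimum total cost 656.

For any fixed open set, each neighborhood goes to its cheapest open site; total = fixed + service.
{Orton, Joliet}: R1→Orton 6·24=144, R2→Joliet 6·23=138, R3→Orton 2·12=24, R4→Orton 7·12=84, R5→Joliet 11·15=165. Service 555; fixed 101; total 656.
{Orton, Joliet, Largo}: R1→Largo 4·24=96, R2→Joliet 6·23=138, R3→Orton 2·12=24, R4→Orton 7·12=84, R5→Joliet 11·15=165. Service 507; fixed 156; total 663.
{Orton}: R1→Orton 6·24=144, R2→Orton 8·23=184, R3→Orton 2·12=24, R4→Orton 7·12=84, R5→Orton 13·15=195. Service 631; fixed 49; total 680.
No other subset beats 656.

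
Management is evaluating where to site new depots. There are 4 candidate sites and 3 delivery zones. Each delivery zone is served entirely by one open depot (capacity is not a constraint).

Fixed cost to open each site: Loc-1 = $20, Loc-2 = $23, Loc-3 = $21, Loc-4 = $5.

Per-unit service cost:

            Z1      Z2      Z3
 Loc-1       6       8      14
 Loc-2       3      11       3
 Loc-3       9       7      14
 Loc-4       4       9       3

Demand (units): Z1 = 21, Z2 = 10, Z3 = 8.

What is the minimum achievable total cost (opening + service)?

For any fixed open set, each delivery zone goes to its cheapest open site; total = fixed + service.
{Loc-2, Loc-3}: Z1→Loc-2 3·21=63, Z2→Loc-3 7·10=70, Z3→Loc-2 3·8=24. Service 157; fixed 44; total 201.
{Loc-4}: Z1→Loc-4 4·21=84, Z2→Loc-4 9·10=90, Z3→Loc-4 3·8=24. Service 198; fixed 5; total 203.
{Loc-3, Loc-4}: Z1→Loc-4 4·21=84, Z2→Loc-3 7·10=70, Z3→Loc-4 3·8=24. Service 178; fixed 26; total 204.
{Loc-1, Loc-2, Loc-3, Loc-4}: service 157 + fixed 69 = 226
No other subset beats 201.

Minimum total cost: 201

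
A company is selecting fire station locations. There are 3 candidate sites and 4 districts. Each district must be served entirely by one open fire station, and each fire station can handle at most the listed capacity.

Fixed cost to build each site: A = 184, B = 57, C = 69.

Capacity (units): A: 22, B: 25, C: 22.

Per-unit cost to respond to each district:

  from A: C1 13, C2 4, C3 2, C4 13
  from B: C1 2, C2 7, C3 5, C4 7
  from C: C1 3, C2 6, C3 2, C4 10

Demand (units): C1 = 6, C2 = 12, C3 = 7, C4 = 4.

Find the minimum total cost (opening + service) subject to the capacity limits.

Minimum total cost: 252

Open {B, C}: C1→B 2·6=12, C2→C 6·12=72, C3→C 2·7=14, C4→B 7·4=28.
Loads: B carries 10/25, C carries 19/22. Service 126; fixed 126; total 252.
Next best feasible plan costs 264.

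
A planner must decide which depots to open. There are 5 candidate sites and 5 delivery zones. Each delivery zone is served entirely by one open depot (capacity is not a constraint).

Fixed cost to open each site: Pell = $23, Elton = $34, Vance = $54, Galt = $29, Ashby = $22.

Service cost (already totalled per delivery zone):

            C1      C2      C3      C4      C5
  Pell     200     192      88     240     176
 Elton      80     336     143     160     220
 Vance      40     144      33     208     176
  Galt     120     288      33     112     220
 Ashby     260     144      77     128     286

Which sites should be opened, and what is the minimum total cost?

Open Vance and Galt; minimum total cost 588.

For any fixed open set, each delivery zone goes to its cheapest open site; total = fixed + service.
{Vance, Galt}: C1→Vance 40, C2→Vance 144, C3→Vance 33, C4→Galt 112, C5→Vance 176. Service 505; fixed 83; total 588.
{Vance, Ashby}: service 521 + fixed 76 = 597
{Vance, Galt, Ashby}: C1→Vance 40, C2→Vance 144, C3→Vance 33, C4→Galt 112, C5→Vance 176. Service 505; fixed 105; total 610.
{Pell, Elton, Vance, Galt, Ashby}: C1→Vance 40, C2→Vance 144, C3→Vance 33, C4→Galt 112, C5→Pell 176. Service 505; fixed 162; total 667.
No other subset beats 588.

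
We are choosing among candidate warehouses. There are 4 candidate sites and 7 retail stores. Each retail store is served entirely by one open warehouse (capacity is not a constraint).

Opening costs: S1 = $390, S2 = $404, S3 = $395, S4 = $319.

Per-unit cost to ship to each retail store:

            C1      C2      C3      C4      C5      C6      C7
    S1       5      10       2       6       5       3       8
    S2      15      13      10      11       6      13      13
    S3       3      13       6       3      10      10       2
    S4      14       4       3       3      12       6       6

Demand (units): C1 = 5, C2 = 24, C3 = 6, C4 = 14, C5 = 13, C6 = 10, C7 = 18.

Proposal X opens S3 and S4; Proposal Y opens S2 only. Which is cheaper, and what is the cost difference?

Proposal X is cheaper by 336.

Proposal X: {S3, S4}: C1→S3 3·5=15, C2→S4 4·24=96, C3→S4 3·6=18, C4→S3 3·14=42, C5→S3 10·13=130, C6→S4 6·10=60, C7→S3 2·18=36. Service 397; fixed 714; total 1111.
Proposal Y: {S2}: C1→S2 15·5=75, C2→S2 13·24=312, C3→S2 10·6=60, C4→S2 11·14=154, C5→S2 6·13=78, C6→S2 13·10=130, C7→S2 13·18=234. Service 1043; fixed 404; total 1447.
Difference: |1111 − 1447| = 336.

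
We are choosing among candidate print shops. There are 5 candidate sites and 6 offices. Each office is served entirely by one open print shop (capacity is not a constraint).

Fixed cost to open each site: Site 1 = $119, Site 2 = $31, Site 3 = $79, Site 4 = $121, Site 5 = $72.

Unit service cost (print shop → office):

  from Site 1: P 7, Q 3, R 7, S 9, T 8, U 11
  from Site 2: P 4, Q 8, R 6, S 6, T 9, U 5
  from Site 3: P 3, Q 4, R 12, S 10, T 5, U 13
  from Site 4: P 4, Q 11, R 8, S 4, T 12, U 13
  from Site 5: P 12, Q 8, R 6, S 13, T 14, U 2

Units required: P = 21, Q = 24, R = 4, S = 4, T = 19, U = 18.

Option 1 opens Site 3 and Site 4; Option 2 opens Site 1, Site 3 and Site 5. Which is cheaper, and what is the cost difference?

Option 2 is cheaper by 140.

Option 1: {Site 3, Site 4}: P→Site 3 3·21=63, Q→Site 3 4·24=96, R→Site 4 8·4=32, S→Site 4 4·4=16, T→Site 3 5·19=95, U→Site 3 13·18=234. Service 536; fixed 200; total 736.
Option 2: {Site 1, Site 3, Site 5}: P→Site 3 3·21=63, Q→Site 1 3·24=72, R→Site 5 6·4=24, S→Site 1 9·4=36, T→Site 3 5·19=95, U→Site 5 2·18=36. Service 326; fixed 270; total 596.
Difference: |736 − 596| = 140.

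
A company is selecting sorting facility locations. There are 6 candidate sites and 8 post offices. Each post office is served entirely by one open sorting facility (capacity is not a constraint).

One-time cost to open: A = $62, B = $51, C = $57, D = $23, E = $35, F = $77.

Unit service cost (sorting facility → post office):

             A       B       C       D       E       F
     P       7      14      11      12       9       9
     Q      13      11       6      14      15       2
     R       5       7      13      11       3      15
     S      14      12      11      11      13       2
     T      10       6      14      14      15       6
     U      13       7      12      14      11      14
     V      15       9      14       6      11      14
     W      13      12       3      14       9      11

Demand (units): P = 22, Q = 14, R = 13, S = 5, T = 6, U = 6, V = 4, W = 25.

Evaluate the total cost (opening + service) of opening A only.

Each post office is assigned to its cheapest site among the open ones.
{A}: P→A 7·22=154, Q→A 13·14=182, R→A 5·13=65, S→A 14·5=70, T→A 10·6=60, U→A 13·6=78, V→A 15·4=60, W→A 13·25=325. Service 994; fixed 62; total 1056.

Total cost: 1056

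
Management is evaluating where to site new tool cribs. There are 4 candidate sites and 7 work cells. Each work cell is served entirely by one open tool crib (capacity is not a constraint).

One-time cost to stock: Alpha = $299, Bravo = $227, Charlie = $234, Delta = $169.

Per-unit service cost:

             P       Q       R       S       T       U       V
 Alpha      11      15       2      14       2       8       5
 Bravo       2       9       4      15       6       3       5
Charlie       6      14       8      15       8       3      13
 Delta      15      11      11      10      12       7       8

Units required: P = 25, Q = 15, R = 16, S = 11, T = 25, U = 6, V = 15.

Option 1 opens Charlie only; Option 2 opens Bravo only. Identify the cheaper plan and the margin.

Option 2 is cheaper by 416.

Option 1: {Charlie}: P→Charlie 6·25=150, Q→Charlie 14·15=210, R→Charlie 8·16=128, S→Charlie 15·11=165, T→Charlie 8·25=200, U→Charlie 3·6=18, V→Charlie 13·15=195. Service 1066; fixed 234; total 1300.
Option 2: {Bravo}: P→Bravo 2·25=50, Q→Bravo 9·15=135, R→Bravo 4·16=64, S→Bravo 15·11=165, T→Bravo 6·25=150, U→Bravo 3·6=18, V→Bravo 5·15=75. Service 657; fixed 227; total 884.
Difference: |1300 − 884| = 416.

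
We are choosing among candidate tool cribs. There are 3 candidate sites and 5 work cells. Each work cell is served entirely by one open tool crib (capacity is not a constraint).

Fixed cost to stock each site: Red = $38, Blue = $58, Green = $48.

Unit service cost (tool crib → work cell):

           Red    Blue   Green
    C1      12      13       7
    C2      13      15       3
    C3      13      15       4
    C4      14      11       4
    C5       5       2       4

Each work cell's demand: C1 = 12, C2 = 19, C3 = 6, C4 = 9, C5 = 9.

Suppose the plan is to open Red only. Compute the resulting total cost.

Total cost: 678

Each work cell is assigned to its cheapest site among the open ones.
{Red}: C1→Red 12·12=144, C2→Red 13·19=247, C3→Red 13·6=78, C4→Red 14·9=126, C5→Red 5·9=45. Service 640; fixed 38; total 678.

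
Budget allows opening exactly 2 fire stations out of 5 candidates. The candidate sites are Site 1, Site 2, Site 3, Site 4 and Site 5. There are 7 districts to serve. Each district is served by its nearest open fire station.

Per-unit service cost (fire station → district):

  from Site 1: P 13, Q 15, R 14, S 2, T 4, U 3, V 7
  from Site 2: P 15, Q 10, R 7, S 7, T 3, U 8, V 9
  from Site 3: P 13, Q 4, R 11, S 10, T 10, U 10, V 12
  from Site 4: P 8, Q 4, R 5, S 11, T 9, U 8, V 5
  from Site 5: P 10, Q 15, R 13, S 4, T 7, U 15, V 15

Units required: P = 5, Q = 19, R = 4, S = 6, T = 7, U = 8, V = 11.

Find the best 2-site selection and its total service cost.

With exactly 2 open, each district uses its cheapest among the chosen.
{Site 1, Site 4}: P→Site 4 8·5=40, Q→Site 4 4·19=76, R→Site 4 5·4=20, S→Site 1 2·6=12, T→Site 1 4·7=28, U→Site 1 3·8=24, V→Site 4 5·11=55. Service cost 255.
{Site 2, Site 4}: service cost 318
{Site 1, Site 3}: service cost 326
Among all 10 size-2 choices, {Site 1, Site 4} is lowest.

Choose Site 1 and Site 4; total service cost 255.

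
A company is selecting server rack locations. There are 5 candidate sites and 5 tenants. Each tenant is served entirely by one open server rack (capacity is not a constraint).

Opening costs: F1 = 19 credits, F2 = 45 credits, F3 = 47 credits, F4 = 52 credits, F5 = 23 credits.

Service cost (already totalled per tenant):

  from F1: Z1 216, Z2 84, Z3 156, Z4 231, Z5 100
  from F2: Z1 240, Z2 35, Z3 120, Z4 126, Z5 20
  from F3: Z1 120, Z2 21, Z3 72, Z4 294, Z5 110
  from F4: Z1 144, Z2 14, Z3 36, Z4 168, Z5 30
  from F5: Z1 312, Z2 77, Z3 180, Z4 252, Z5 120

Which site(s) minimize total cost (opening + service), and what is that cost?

Open F2 and F4; minimum total cost 437.

For any fixed open set, each tenant goes to its cheapest open site; total = fixed + service.
{F2, F4}: Z1→F4 144, Z2→F4 14, Z3→F4 36, Z4→F2 126, Z5→F2 20. Service 340; fixed 97; total 437.
{F4}: service 392 + fixed 52 = 444
{F2, F3}: Z1→F3 120, Z2→F3 21, Z3→F3 72, Z4→F2 126, Z5→F2 20. Service 359; fixed 92; total 451.
{F1, F2, F3, F4, F5}: service 316 + fixed 186 = 502
No other subset beats 437.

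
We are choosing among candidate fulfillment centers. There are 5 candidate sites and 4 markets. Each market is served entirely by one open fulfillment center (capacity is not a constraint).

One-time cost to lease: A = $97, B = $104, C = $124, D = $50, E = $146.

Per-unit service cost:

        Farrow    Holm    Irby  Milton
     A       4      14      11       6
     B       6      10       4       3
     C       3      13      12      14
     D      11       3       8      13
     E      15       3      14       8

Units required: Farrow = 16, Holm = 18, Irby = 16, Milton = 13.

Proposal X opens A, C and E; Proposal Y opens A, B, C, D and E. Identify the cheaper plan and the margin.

Proposal X is cheaper by 3.

Proposal X: {A, C, E}: Farrow→C 3·16=48, Holm→E 3·18=54, Irby→A 11·16=176, Milton→A 6·13=78. Service 356; fixed 367; total 723.
Proposal Y: {A, B, C, D, E}: Farrow→C 3·16=48, Holm→D 3·18=54, Irby→B 4·16=64, Milton→B 3·13=39. Service 205; fixed 521; total 726.
Difference: |723 − 726| = 3.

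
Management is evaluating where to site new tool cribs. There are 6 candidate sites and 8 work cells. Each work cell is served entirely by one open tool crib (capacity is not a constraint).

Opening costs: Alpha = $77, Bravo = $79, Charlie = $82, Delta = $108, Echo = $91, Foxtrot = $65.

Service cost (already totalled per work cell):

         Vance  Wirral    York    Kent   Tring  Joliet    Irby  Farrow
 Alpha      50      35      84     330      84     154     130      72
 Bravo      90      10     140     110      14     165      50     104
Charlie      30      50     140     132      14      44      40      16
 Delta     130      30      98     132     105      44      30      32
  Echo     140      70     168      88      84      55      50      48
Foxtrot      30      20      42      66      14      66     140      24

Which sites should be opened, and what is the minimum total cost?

Open Charlie and Foxtrot; minimum total cost 419.

For any fixed open set, each work cell goes to its cheapest open site; total = fixed + service.
{Charlie, Foxtrot}: Vance→Charlie 30, Wirral→Foxtrot 20, York→Foxtrot 42, Kent→Foxtrot 66, Tring→Charlie 14, Joliet→Charlie 44, Irby→Charlie 40, Farrow→Charlie 16. Service 272; fixed 147; total 419.
{Delta, Foxtrot}: Vance→Foxtrot 30, Wirral→Foxtrot 20, York→Foxtrot 42, Kent→Foxtrot 66, Tring→Foxtrot 14, Joliet→Delta 44, Irby→Delta 30, Farrow→Foxtrot 24. Service 270; fixed 173; total 443.
{Bravo, Foxtrot}: service 302 + fixed 144 = 446
{Alpha, Bravo, Charlie, Delta, Echo, Foxtrot}: service 252 + fixed 502 = 754
No other subset beats 419.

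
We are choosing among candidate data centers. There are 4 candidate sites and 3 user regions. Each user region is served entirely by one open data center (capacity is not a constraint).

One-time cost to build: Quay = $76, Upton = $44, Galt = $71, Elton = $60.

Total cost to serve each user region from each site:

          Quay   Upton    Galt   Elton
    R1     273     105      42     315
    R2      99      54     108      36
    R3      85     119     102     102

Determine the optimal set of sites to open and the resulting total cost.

Open Galt and Elton; minimum total cost 311.

For any fixed open set, each user region goes to its cheapest open site; total = fixed + service.
{Galt, Elton}: R1→Galt 42, R2→Elton 36, R3→Galt 102. Service 180; fixed 131; total 311.
{Upton, Galt}: service 198 + fixed 115 = 313
{Upton}: service 278 + fixed 44 = 322
{Quay, Upton, Galt, Elton}: service 163 + fixed 251 = 414
No other subset beats 311.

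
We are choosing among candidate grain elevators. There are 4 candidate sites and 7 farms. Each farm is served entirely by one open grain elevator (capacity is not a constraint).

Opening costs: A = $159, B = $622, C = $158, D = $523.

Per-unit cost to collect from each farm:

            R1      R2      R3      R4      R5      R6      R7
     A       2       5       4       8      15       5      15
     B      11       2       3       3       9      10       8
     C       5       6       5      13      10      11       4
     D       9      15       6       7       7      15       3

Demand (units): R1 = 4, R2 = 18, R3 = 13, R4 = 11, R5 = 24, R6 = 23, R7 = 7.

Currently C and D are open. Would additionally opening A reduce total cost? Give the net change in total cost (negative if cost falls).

Current service cost with {C, D}: 712.
Adding A: each farm re-picks its cheapest; new service cost 531, saving 181.
Extra fixed cost: 159. Net change = 159 − 181 = -22.
(Totals: 1393 → 1371.)

Yes — net change −22 (cost falls by 22).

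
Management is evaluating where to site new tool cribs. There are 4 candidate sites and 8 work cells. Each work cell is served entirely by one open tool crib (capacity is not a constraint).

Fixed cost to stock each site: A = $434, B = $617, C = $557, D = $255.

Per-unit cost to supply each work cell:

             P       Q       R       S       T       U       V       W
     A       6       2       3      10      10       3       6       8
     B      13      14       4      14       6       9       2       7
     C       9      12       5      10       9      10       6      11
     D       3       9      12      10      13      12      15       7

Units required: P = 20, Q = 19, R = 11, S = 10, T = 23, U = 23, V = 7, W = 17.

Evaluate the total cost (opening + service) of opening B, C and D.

Total cost: 2282

Each work cell is assigned to its cheapest site among the open ones.
{B, C, D}: P→D 3·20=60, Q→D 9·19=171, R→B 4·11=44, S→C 10·10=100, T→B 6·23=138, U→B 9·23=207, V→B 2·7=14, W→B 7·17=119. Service 853; fixed 1429; total 2282.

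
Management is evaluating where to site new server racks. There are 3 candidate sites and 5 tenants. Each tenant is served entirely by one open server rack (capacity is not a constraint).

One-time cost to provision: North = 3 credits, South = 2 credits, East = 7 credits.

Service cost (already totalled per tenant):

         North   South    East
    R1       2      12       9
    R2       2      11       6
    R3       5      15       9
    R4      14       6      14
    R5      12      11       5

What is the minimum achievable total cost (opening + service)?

Minimum total cost: 31

For any fixed open set, each tenant goes to its cheapest open site; total = fixed + service.
{North, South}: R1→North 2, R2→North 2, R3→North 5, R4→South 6, R5→South 11. Service 26; fixed 5; total 31.
{North, South, East}: service 20 + fixed 12 = 32
{North}: service 35 + fixed 3 = 38
{South}: R1→South 12, R2→South 11, R3→South 15, R4→South 6, R5→South 11. Service 55; fixed 2; total 57.
No other subset beats 31.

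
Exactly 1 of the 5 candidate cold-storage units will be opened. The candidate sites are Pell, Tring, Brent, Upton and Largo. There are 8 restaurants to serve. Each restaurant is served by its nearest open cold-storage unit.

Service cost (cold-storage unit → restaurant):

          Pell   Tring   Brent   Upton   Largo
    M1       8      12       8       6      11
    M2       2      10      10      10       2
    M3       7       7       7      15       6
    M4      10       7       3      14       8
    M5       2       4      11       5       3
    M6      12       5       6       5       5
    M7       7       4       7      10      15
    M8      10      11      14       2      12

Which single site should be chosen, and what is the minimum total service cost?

Choose Pell only; total service cost 58.

With exactly 1 open, each restaurant uses its cheapest among the chosen.
{Pell}: M1→Pell 8, M2→Pell 2, M3→Pell 7, M4→Pell 10, M5→Pell 2, M6→Pell 12, M7→Pell 7, M8→Pell 10. Service cost 58.
{Tring}: service cost 60
{Largo}: service cost 62
Among all 5 size-1 choices, {Pell} is lowest.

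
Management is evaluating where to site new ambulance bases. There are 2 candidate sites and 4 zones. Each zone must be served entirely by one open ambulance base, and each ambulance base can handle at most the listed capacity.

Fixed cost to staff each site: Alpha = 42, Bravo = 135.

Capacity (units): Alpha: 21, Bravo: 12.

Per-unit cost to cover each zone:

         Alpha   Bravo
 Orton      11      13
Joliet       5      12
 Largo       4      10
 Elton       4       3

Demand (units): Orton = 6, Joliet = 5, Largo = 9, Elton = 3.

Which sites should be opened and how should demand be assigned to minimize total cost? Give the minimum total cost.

Open {Alpha, Bravo}: Orton→Alpha 11·6=66, Joliet→Alpha 5·5=25, Largo→Alpha 4·9=36, Elton→Bravo 3·3=9.
Loads: Alpha carries 20/21, Bravo carries 3/12. Service 136; fixed 177; total 313.
Next best feasible plan costs 325.

Minimum total cost: 313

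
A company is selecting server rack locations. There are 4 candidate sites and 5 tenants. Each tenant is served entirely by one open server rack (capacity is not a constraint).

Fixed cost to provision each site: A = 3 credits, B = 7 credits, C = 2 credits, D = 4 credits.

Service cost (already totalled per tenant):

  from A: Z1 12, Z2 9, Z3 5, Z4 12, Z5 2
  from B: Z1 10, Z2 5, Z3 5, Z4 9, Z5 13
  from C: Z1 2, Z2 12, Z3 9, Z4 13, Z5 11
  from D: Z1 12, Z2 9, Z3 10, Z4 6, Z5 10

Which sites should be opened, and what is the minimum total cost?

Open A, C and D; minimum total cost 33.

For any fixed open set, each tenant goes to its cheapest open site; total = fixed + service.
{A, C, D}: Z1→C 2, Z2→A 9, Z3→A 5, Z4→D 6, Z5→A 2. Service 24; fixed 9; total 33.
{A, B, C}: service 23 + fixed 12 = 35
{A, C}: Z1→C 2, Z2→A 9, Z3→A 5, Z4→A 12, Z5→A 2. Service 30; fixed 5; total 35.
{A, B, C, D}: Z1→C 2, Z2→B 5, Z3→A 5, Z4→D 6, Z5→A 2. Service 20; fixed 16; total 36.
No other subset beats 33.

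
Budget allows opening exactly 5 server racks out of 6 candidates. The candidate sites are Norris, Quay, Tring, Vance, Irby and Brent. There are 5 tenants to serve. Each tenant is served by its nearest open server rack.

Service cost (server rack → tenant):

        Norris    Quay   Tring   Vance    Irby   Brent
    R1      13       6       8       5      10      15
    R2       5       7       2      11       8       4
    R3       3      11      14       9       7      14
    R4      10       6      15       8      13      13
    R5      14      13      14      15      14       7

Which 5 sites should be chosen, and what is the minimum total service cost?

With exactly 5 open, each tenant uses its cheapest among the chosen.
{Norris, Quay, Tring, Vance, Brent}: R1→Vance 5, R2→Tring 2, R3→Norris 3, R4→Quay 6, R5→Brent 7. Service cost 23.
{Norris, Quay, Tring, Irby, Brent}: service cost 24
{Norris, Quay, Vance, Irby, Brent}: service cost 25
Among all 6 size-5 choices, {Norris, Quay, Tring, Vance, Brent} is lowest.

Choose Norris, Quay, Tring, Vance and Brent; total service cost 23.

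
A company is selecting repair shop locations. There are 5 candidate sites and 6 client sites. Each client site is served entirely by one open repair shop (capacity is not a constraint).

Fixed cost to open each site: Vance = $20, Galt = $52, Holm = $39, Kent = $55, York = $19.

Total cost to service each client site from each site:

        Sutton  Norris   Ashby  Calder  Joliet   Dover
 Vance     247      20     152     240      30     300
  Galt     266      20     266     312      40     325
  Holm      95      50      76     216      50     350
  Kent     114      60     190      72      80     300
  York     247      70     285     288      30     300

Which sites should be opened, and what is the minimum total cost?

For any fixed open set, each client site goes to its cheapest open site; total = fixed + service.
{Vance, Holm, Kent}: Sutton→Holm 95, Norris→Vance 20, Ashby→Holm 76, Calder→Kent 72, Joliet→Vance 30, Dover→Vance 300. Service 593; fixed 114; total 707.
{Vance, Holm, Kent, York}: Sutton→Holm 95, Norris→Vance 20, Ashby→Holm 76, Calder→Kent 72, Joliet→Vance 30, Dover→Vance 300. Service 593; fixed 133; total 726.
{Holm, Kent, York}: Sutton→Holm 95, Norris→Holm 50, Ashby→Holm 76, Calder→Kent 72, Joliet→York 30, Dover→Kent 300. Service 623; fixed 113; total 736.
{Vance, Galt, Holm, Kent, York}: Sutton→Holm 95, Norris→Vance 20, Ashby→Holm 76, Calder→Kent 72, Joliet→Vance 30, Dover→Vance 300. Service 593; fixed 185; total 778.
No other subset beats 707.

Open Vance, Holm and Kent; minimum total cost 707.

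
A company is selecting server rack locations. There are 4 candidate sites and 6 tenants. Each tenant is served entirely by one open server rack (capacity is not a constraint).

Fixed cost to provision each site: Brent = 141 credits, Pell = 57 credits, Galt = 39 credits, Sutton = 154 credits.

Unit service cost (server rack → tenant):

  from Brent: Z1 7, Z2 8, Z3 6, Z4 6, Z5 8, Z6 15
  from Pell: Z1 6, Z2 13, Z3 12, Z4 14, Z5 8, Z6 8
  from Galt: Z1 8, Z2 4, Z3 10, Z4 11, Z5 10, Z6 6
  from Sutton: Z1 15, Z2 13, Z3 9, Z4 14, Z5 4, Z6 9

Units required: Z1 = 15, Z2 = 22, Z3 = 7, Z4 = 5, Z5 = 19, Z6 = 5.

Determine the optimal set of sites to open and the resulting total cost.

Open Pell and Galt; minimum total cost 581.

For any fixed open set, each tenant goes to its cheapest open site; total = fixed + service.
{Pell, Galt}: Z1→Pell 6·15=90, Z2→Galt 4·22=88, Z3→Galt 10·7=70, Z4→Galt 11·5=55, Z5→Pell 8·19=152, Z6→Galt 6·5=30. Service 485; fixed 96; total 581.
{Galt}: service 553 + fixed 39 = 592
{Galt, Sutton}: service 432 + fixed 193 = 625
{Brent, Pell, Galt, Sutton}: service 356 + fixed 391 = 747
No other subset beats 581.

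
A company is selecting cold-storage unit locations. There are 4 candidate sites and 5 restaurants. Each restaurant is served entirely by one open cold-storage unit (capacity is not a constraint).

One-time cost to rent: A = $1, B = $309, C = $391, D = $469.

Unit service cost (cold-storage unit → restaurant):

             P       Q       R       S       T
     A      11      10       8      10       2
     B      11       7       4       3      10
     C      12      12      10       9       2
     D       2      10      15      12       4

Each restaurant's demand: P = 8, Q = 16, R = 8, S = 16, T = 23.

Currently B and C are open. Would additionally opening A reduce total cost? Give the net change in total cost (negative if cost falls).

No — net change +1 (cost rises by 1).

Current service cost with {B, C}: 326.
Adding A: each restaurant re-picks its cheapest; new service cost 326, saving 0.
Extra fixed cost: 1. Net change = 1 − 0 = 1.
(Totals: 1026 → 1027.)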